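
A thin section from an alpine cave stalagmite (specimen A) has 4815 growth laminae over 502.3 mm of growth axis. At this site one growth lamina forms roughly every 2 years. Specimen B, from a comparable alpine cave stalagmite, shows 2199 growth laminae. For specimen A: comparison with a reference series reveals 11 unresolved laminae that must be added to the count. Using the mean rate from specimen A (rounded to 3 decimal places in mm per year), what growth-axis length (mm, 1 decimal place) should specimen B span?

Specimen A: correcting the raw count gives 4815 + 11 = 4826 true growth laminae.
Specimen A: 4826 growth laminae at 2 years each span 4826 × 2 = 9652 years.
A: Mean rate = 502.3 mm / 9652 years ≈ 0.052 mm per year.
Specimen B: at 2 years per growth lamina, 2199 × 2 = 4398 years. For B, 0.052 mm/year × 4398 years = 228.7 mm.

228.7 mm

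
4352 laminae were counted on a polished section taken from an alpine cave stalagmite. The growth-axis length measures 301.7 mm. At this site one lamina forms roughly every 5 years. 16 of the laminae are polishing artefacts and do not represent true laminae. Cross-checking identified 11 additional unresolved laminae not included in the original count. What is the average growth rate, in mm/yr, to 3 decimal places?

After corrections the count is 4352 − 16 + 11 = 4347 laminae.
Multiplying by 5 years per lamina: 4347 × 5 = 21735 years.
301.7 mm over 21735 years gives 301.7 / 21735 ≈ 0.014 mm/yr.

0.014 mm/yr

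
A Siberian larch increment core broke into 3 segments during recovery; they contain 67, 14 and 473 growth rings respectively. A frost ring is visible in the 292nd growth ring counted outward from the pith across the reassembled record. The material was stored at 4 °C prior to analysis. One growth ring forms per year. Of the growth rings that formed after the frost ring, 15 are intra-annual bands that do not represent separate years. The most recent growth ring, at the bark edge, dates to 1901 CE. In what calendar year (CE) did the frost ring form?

1654 CE

Total growth rings = 67 + 14 + 473 = 554.
554 − 292 = 262 growth rings lie beyond the frost ring toward the bark edge.
262 − 15 false = 247 true growth rings after the frost ring.
1901 − 247 = 1654 CE.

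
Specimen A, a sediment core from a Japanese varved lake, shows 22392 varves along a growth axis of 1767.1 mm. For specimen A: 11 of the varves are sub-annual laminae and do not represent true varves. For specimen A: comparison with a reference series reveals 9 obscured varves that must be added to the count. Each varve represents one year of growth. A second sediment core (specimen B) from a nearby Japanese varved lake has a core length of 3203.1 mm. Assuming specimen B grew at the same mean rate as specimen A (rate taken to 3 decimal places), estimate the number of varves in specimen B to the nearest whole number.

40546 varves

Specimen A: correcting the raw count gives 22392 − 11 + 9 = 22390 true varves.
A: Extension rate ≈ 1767.1 / 22390 = 0.079 mm/year.
Specimen B: 3203.1 mm / 0.079 mm per year = 40545.57 years ≈ 40546 varves.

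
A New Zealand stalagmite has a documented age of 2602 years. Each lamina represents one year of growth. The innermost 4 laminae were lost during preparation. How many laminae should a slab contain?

2598 laminae

At one lamina per year, 2602 years correspond to 2602 laminae.
2602 − 4 missed = 2598 laminae expected in the prepared section.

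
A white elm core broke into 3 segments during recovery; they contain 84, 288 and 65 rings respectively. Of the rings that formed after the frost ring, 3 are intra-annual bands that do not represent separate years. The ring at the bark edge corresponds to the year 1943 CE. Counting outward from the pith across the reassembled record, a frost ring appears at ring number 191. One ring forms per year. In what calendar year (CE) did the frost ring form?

1700 CE

Total rings = 84 + 288 + 65 = 437.
The frost ring sits at ring 191 from the pith, so 437 − 191 = 246 rings formed after it.
246 − 3 false = 243 true rings after the frost ring.
1943 − 243 = 1700 CE.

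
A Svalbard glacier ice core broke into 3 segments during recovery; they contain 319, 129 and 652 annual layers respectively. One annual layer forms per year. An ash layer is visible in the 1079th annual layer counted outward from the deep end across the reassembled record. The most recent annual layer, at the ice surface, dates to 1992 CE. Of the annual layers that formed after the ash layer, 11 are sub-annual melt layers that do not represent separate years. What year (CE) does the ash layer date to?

1982 CE

Total annual layers = 319 + 129 + 652 = 1100.
Between annual layer 1079 and the ice surface there are 1100 − 1079 = 21 annual layers.
Excluding 11 false annual layers: 21 − 11 = 10.
Counting back 10 years from 1992 CE places the ash layer in 1992 − 10 = 1982 CE.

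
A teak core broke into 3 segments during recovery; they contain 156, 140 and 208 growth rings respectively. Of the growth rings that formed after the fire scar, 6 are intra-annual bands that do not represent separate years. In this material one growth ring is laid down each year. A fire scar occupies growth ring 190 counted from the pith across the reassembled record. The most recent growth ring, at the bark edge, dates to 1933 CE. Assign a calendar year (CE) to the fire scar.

1625 CE

Total growth rings = 156 + 140 + 208 = 504.
504 − 190 = 314 growth rings lie beyond the fire scar toward the bark edge.
Removing the 6 false growth rings leaves 314 − 6 = 308 true growth rings beyond the fire scar.
Counting back 308 years from 1933 CE places the fire scar in 1933 − 308 = 1625 CE.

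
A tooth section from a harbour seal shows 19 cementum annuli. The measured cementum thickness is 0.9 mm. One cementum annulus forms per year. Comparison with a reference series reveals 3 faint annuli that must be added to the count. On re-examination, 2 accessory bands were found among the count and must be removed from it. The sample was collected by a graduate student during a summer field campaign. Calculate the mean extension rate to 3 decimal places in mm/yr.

0.045 mm/yr

Adjusted count: 19 − 2 + 3 = 20 cementum annuli.
Mean rate = 0.9 mm / 20 years ≈ 0.045 mm/yr.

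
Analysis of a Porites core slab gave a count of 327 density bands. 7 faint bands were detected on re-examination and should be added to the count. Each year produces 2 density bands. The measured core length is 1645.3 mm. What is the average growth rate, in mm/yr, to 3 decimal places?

Correcting the raw count gives 327 + 7 = 334 true density bands.
With 2 density bands per year, 334 / 2 = 167 years.
1645.3 mm over 167 years gives 1645.3 / 167 ≈ 9.852 mm/yr.

9.852 mm/yr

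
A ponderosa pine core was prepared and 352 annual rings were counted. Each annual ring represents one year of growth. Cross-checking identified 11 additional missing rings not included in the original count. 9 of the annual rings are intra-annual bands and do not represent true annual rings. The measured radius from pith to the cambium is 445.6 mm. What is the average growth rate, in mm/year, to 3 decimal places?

True annual ring count = 352 − 9 + 11 = 354.
445.6 mm over 354 years gives 445.6 / 354 ≈ 1.259 mm/year.

1.259 mm/year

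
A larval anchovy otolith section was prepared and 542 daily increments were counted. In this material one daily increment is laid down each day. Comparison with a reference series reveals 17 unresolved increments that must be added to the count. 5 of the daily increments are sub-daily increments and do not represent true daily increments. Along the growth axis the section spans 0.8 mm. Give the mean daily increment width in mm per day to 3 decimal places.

0.001 mm per day

Correcting the raw count gives 542 − 5 + 17 = 554 true daily increments.
Mean rate = 0.8 mm / 554 days ≈ 0.001 mm per day.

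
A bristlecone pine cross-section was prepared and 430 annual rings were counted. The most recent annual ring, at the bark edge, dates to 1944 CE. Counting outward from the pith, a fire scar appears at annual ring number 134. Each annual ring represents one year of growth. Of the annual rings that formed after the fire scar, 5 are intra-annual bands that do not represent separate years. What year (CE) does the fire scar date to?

1653 CE

430 − 134 = 296 annual rings lie beyond the fire scar toward the bark edge.
Excluding 5 false annual rings: 296 − 5 = 291.
The annual ring at the bark edge is 1944 CE, so the fire scar dates to 1944 − 291 = 1653 CE.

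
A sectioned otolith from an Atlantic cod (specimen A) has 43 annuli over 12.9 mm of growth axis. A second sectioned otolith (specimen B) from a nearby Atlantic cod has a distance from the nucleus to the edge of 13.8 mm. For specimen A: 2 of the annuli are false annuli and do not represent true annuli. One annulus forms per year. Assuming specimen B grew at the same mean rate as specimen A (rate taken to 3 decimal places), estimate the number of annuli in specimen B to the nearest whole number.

Specimen A: after corrections the count is 43 − 2 = 41 annuli.
A: Extension rate ≈ 12.9 / 41 = 0.315 mm/year.
B spans 13.8 / 0.315 = 43.81 years ≈ 44 annuli.

44 annuli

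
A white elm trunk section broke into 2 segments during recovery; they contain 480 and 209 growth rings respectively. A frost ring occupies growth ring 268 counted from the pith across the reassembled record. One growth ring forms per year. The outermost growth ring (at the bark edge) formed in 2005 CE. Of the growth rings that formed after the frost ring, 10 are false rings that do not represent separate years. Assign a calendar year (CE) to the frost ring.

Total growth rings = 480 + 209 = 689.
The frost ring sits at growth ring 268 from the pith, so 689 − 268 = 421 growth rings formed after it.
Removing the 10 false growth rings leaves 421 − 10 = 411 true growth rings beyond the frost ring.
Counting back 411 years from 2005 CE places the frost ring in 2005 − 411 = 1594 CE.

1594 CE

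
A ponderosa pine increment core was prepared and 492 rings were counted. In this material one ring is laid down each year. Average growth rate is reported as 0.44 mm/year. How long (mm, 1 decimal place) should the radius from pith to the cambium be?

The record spans 492 years at 0.44 mm per year.
Length ≈ 0.44 × 492 = 216.5 mm.

216.5 mm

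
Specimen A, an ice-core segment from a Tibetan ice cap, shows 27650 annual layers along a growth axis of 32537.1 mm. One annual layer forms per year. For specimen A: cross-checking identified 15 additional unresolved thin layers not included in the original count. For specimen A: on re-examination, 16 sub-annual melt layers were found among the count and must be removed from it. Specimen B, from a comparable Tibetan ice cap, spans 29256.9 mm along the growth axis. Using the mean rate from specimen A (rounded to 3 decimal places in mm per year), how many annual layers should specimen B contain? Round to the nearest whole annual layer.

Specimen A: adjusted count: 27650 − 16 + 15 = 27649 annual layers.
A: 32537.1 mm over 27649 years gives 32537.1 / 27649 ≈ 1.177 mm/year.
B spans 29256.9 / 1.177 = 24857.18 years ≈ 24857 annual layers.

24857 annual layers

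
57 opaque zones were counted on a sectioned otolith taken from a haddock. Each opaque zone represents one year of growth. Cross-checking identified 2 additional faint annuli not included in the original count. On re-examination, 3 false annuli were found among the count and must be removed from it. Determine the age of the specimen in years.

56 yr

After corrections the count is 57 − 3 + 2 = 56 opaque zones.
One opaque zone per year makes the duration 56 years.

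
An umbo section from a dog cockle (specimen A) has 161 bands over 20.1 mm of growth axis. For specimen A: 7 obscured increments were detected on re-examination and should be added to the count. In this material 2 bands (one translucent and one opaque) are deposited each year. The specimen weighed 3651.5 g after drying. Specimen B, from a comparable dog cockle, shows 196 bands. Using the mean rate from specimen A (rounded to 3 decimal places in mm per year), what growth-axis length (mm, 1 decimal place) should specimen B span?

Specimen A: adjusted count: 161 + 7 = 168 bands.
Specimen A: with 2 bands per year, 168 / 2 = 84 years.
A: Extension rate ≈ 20.1 / 84 = 0.239 mm per year.
Specimen B: dividing by 2 bands per year: 196 / 2 = 98 years. Length of B = 0.239 × 98 = 23.4 mm.

23.4 mm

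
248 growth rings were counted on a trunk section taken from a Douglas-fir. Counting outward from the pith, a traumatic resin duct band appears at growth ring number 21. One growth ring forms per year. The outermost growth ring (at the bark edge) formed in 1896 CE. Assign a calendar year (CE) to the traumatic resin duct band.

Between growth ring 21 and the bark edge there are 248 − 21 = 227 growth rings.
1896 − 227 = 1669 CE.

1669 CE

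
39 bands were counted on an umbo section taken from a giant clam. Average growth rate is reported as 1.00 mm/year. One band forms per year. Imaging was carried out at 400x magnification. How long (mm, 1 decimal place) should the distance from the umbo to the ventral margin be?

39 years of growth are recorded.
39 years at 1.00 mm/year gives 1.00 × 39 = 39.0 mm.

39.0 mm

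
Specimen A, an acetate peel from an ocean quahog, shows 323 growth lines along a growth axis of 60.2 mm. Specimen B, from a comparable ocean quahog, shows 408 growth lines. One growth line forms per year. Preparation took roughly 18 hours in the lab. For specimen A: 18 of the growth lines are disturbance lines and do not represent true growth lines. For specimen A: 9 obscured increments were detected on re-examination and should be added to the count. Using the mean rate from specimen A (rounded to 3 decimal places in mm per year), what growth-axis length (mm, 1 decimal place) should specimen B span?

78.3 mm

Specimen A: correcting the raw count gives 323 − 18 + 9 = 314 true growth lines.
A: Extension rate ≈ 60.2 / 314 = 0.192 mm per year.
For B, 0.192 mm/year × 408 years = 78.3 mm.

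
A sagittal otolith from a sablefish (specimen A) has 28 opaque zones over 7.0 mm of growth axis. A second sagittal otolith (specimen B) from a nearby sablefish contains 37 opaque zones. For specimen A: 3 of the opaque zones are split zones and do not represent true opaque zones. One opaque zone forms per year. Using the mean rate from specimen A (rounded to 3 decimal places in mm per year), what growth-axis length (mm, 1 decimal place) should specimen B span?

Specimen A: correcting the raw count gives 28 − 3 = 25 true opaque zones.
A: 7.0 mm over 25 years gives 7.0 / 25 ≈ 0.280 mm/yr.
Length of B = 0.280 × 37 = 10.4 mm.

10.4 mm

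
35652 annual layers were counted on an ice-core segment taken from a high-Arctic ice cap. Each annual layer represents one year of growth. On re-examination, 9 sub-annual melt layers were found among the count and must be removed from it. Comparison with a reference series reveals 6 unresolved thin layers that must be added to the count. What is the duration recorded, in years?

35649 yr

Adjusted count: 35652 − 9 + 6 = 35649 annual layers.
One annual layer per year makes the duration 35649 years.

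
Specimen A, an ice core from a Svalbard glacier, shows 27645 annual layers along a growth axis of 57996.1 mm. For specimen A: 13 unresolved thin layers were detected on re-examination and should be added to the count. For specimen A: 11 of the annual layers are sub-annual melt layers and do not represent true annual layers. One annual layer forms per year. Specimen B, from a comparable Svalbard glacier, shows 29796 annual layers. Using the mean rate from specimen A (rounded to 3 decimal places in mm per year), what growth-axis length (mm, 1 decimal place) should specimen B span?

62512.0 mm

Specimen A: true annual layer count = 27645 − 11 + 13 = 27647.
A: Extension rate ≈ 57996.1 / 27647 = 2.098 mm/year.
For B, 2.098 mm/year × 29796 years = 62512.0 mm.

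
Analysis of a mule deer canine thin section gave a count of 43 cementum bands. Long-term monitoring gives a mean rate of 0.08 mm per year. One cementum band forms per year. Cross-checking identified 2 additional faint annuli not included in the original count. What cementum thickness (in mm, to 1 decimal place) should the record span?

True cementum band count = 43 + 2 = 45.
45 years at 0.08 mm/year gives 0.08 × 45 = 3.6 mm.

3.6 mm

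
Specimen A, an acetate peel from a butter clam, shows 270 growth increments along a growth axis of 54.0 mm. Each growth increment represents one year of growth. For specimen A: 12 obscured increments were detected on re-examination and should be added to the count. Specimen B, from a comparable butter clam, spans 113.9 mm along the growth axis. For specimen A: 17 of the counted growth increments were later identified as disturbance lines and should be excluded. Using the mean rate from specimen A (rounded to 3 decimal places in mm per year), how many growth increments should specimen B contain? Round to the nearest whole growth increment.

558 growth increments

Specimen A: after corrections the count is 270 − 17 + 12 = 265 growth increments.
A: 54.0 mm over 265 years gives 54.0 / 265 ≈ 0.204 mm/yr.
For B, 113.9 / 0.204 = 558.33 years ≈ 558 growth increments.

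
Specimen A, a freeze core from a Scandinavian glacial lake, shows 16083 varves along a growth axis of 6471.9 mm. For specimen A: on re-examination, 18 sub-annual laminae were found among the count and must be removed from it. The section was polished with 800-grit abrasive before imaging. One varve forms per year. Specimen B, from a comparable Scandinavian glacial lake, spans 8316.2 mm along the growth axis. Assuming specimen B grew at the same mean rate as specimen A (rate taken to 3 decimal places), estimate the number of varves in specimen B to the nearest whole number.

Specimen A: after corrections the count is 16083 − 18 = 16065 varves.
A: 6471.9 mm over 16065 years gives 6471.9 / 16065 ≈ 0.403 mm per year.
B spans 8316.2 / 0.403 = 20635.73 years ≈ 20636 varves.

20636 varves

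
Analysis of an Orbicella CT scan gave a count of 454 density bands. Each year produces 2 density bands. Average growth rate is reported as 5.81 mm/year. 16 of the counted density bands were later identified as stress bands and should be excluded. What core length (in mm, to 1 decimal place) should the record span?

Adjusted count: 454 − 16 = 438 density bands.
438 density bands at 2 per year is 438 / 2 = 219 years.
Predicted length = 5.81 mm/year × 219 years = 1272.4 mm.

1272.4 mm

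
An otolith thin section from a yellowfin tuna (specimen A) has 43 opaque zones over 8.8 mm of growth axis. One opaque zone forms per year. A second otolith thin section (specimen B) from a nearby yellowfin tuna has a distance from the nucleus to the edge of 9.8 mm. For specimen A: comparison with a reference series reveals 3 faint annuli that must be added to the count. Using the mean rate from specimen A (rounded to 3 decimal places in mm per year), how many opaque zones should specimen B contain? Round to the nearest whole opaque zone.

Specimen A: adjusted count: 43 + 3 = 46 opaque zones.
A: Mean rate = 8.8 mm / 46 years ≈ 0.191 mm/yr.
For B, 9.8 / 0.191 = 51.31 years ≈ 51 opaque zones.

51 opaque zones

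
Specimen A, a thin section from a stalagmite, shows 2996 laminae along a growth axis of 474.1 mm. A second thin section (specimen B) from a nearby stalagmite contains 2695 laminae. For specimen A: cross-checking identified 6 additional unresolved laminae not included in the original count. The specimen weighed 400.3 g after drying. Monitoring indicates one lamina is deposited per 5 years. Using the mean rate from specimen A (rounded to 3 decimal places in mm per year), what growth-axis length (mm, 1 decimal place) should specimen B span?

431.2 mm

Specimen A: correcting the raw count gives 2996 + 6 = 3002 true laminae.
Specimen A: 3002 laminae at 5 years each span 3002 × 5 = 15010 years.
A: Mean rate = 474.1 mm / 15010 years ≈ 0.032 mm/year.
Specimen B: at 5 years per lamina, 2695 × 5 = 13475 years. Length of B = 0.032 × 13475 = 431.2 mm.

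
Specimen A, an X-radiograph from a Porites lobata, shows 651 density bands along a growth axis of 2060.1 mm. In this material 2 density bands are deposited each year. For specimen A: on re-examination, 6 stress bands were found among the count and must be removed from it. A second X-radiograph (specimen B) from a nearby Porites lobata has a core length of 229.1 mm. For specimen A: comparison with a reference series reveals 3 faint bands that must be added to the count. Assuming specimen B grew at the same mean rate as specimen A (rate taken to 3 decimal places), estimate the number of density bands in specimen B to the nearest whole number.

Specimen A: true density band count = 651 − 6 + 3 = 648.
Specimen A: 648 density bands at 2 per year is 648 / 2 = 324 years.
A: Mean rate = 2060.1 mm / 324 years ≈ 6.358 mm/yr.
For B, 229.1 / 6.358 = 36.03 years; at 2 density bands per year that is 36.03 × 2 ≈ 72 density bands.

72 density bands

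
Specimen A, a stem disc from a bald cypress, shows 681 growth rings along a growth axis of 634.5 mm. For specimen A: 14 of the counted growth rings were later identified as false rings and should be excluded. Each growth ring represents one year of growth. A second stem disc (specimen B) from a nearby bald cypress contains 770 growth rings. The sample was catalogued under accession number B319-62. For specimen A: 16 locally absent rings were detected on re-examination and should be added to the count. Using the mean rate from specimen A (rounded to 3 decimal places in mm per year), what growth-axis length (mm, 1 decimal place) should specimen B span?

715.3 mm

Specimen A: adjusted count: 681 − 14 + 16 = 683 growth rings.
A: 634.5 mm over 683 years gives 634.5 / 683 ≈ 0.929 mm per year.
B's length ≈ 0.929 × 770 = 715.3 mm.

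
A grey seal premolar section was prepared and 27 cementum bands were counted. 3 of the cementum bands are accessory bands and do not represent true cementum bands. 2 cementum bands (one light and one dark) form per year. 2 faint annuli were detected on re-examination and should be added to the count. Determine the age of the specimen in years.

13 yr

Correcting the raw count gives 27 − 3 + 2 = 26 true cementum bands.
With 2 cementum bands per year, 26 / 2 = 13 years.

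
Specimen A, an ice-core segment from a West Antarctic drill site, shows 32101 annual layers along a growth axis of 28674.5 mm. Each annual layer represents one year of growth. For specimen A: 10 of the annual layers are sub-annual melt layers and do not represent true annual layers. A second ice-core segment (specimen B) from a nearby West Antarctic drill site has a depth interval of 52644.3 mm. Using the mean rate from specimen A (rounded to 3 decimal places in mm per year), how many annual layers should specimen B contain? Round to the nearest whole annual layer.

Specimen A: after corrections the count is 32101 − 10 = 32091 annual layers.
A: Mean rate = 28674.5 mm / 32091 years ≈ 0.894 mm/yr.
B spans 52644.3 / 0.894 = 58886.24 years ≈ 58886 annual layers.

58886 annual layers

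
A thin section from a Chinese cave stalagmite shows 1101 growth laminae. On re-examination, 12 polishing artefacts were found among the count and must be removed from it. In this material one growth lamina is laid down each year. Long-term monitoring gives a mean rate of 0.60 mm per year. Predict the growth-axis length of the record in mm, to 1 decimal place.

653.4 mm

Correcting the raw count gives 1101 − 12 = 1089 true growth laminae.
Predicted length = 0.60 mm/year × 1089 years = 653.4 mm.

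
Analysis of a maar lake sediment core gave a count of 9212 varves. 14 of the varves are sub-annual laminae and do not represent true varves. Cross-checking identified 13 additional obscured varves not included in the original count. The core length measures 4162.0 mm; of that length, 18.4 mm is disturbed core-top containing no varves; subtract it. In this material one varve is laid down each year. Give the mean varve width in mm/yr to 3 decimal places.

True varve count = 9212 − 14 + 13 = 9211.
The growth record spans 4162.0 − 18.4 = 4143.6 mm.
Mean rate = 4143.6 mm / 9211 years ≈ 0.450 mm/yr.

0.450 mm/yr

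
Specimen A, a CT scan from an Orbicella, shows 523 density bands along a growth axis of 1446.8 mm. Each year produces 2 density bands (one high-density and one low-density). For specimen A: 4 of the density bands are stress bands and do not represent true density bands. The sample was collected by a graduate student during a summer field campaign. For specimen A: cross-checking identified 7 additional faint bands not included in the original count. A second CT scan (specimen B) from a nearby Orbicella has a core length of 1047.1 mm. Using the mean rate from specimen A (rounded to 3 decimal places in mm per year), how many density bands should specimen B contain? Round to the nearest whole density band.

381 density bands

Specimen A: after corrections the count is 523 − 4 + 7 = 526 density bands.
Specimen A: 526 density bands at 2 per year is 526 / 2 = 263 years.
A: 1446.8 mm over 263 years gives 1446.8 / 263 ≈ 5.501 mm/year.
Specimen B: 1047.1 mm / 5.501 mm per year = 190.35 years; at 2 density bands per year that is 190.35 × 2 ≈ 381 density bands.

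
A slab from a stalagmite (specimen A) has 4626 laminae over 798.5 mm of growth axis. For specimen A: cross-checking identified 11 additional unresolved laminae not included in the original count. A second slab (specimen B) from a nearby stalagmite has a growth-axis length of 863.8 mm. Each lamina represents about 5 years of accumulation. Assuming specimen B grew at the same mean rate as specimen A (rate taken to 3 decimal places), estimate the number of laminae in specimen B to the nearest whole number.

Specimen A: adjusted count: 4626 + 11 = 4637 laminae.
Specimen A: multiplying by 5 years per lamina: 4637 × 5 = 23185 years.
A: Extension rate ≈ 798.5 / 23185 = 0.034 mm/yr.
Specimen B: 863.8 mm / 0.034 mm per year = 25405.88 years; at 5 years per lamina that is 25405.88 / 5 ≈ 5081 laminae.

5081 laminae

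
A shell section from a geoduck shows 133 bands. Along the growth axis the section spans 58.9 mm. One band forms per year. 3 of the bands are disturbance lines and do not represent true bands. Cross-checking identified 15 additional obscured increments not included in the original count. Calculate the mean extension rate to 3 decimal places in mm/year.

0.406 mm/year

After corrections the count is 133 − 3 + 15 = 145 bands.
Mean rate = 58.9 mm / 145 years ≈ 0.406 mm/year.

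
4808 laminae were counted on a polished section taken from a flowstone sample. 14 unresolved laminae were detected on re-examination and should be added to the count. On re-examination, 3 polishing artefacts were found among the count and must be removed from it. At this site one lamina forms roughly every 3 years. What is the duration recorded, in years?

14457 yr

True lamina count = 4808 − 3 + 14 = 4819.
Multiplying by 3 years per lamina: 4819 × 3 = 14457 years.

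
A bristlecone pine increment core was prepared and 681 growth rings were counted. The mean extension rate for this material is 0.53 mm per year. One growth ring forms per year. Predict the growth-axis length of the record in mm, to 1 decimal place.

681 years of growth are recorded.
Predicted length = 0.53 mm/year × 681 years = 360.9 mm.

360.9 mm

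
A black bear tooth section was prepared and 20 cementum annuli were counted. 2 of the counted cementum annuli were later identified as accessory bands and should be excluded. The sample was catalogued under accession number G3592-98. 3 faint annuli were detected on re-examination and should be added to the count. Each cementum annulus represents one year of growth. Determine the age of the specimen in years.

21 years

Correcting the raw count gives 20 − 2 + 3 = 21 true cementum annuli.
One cementum annulus per year makes the duration 21 years.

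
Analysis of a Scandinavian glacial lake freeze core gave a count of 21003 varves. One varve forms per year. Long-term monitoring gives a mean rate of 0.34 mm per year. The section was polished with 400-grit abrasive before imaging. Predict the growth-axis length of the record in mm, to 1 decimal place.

7141.0 mm

21003 years of growth are recorded.
21003 years at 0.34 mm/year gives 0.34 × 21003 = 7141.0 mm.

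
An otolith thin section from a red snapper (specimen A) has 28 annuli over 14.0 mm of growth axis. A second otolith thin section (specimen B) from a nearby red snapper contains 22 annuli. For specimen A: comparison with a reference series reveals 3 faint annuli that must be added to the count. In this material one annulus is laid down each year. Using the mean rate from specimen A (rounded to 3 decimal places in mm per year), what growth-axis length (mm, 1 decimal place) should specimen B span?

Specimen A: true annulus count = 28 + 3 = 31.
A: Mean rate = 14.0 mm / 31 years ≈ 0.452 mm/year.
For B, 0.452 mm/year × 22 years = 9.9 mm.

9.9 mm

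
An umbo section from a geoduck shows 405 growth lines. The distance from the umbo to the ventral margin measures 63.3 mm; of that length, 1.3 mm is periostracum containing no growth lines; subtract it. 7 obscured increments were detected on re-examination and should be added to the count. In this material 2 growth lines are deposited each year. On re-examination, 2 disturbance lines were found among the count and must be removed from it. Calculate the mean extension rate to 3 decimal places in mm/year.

0.302 mm/year

Correcting the raw count gives 405 − 2 + 7 = 410 true growth lines.
With 2 growth lines per year, 410 / 2 = 205 years.
Removing the 1.3 mm offcut leaves 63.3 − 1.3 = 62.0 mm.
Mean rate = 62.0 mm / 205 years ≈ 0.302 mm/year.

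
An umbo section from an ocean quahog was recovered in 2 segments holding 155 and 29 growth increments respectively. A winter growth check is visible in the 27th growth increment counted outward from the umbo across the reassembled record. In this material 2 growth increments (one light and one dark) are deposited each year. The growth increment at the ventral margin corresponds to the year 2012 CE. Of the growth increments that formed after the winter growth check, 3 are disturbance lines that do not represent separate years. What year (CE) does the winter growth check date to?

1935 CE

Total growth increments = 155 + 29 = 184.
Between growth increment 27 and the ventral margin there are 184 − 27 = 157 growth increments.
Removing the 3 false growth increments leaves 157 − 3 = 154 true growth increments beyond the winter growth check.
Dividing by 2 growth increments per year: 154 / 2 = 77 years.
The growth increment at the ventral margin is 2012 CE, so the winter growth check dates to 2012 − 77 = 1935 CE.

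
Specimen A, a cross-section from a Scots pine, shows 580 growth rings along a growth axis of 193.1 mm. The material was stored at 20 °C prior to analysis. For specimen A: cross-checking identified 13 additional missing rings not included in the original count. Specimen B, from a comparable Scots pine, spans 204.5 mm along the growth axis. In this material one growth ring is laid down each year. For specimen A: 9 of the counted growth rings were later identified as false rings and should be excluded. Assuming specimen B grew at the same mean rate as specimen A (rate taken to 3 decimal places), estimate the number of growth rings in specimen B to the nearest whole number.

618 growth rings

Specimen A: correcting the raw count gives 580 − 9 + 13 = 584 true growth rings.
A: Mean rate = 193.1 mm / 584 years ≈ 0.331 mm/year.
Specimen B: 204.5 mm / 0.331 mm per year = 617.82 years ≈ 618 growth rings.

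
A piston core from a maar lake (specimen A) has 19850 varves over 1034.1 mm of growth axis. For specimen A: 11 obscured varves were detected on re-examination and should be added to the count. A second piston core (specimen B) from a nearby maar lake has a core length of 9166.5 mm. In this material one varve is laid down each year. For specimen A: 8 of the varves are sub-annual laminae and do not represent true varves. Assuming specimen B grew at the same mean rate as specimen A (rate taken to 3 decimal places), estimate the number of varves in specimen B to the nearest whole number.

176279 varves

Specimen A: correcting the raw count gives 19850 − 8 + 11 = 19853 true varves.
A: Extension rate ≈ 1034.1 / 19853 = 0.052 mm/year.
Specimen B: 9166.5 mm / 0.052 mm per year = 176278.85 years ≈ 176279 varves.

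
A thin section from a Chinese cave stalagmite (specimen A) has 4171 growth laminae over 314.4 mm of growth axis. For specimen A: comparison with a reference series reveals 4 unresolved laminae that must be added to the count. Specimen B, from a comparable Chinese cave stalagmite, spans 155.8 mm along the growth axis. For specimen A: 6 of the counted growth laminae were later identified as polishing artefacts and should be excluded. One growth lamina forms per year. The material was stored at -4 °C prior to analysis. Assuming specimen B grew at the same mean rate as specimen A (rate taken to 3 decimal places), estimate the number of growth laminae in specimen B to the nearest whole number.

Specimen A: correcting the raw count gives 4171 − 6 + 4 = 4169 true growth laminae.
A: Mean rate = 314.4 mm / 4169 years ≈ 0.075 mm per year.
B spans 155.8 / 0.075 = 2077.33 years ≈ 2077 growth laminae.

2077 growth laminae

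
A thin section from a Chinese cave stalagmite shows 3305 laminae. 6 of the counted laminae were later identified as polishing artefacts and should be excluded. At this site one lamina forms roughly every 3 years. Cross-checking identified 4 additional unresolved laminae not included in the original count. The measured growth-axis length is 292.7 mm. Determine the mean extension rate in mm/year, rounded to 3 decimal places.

After corrections the count is 3305 − 6 + 4 = 3303 laminae.
At 3 years per lamina, 3303 × 3 = 9909 years.
292.7 mm over 9909 years gives 292.7 / 9909 ≈ 0.030 mm/year.

0.030 mm/year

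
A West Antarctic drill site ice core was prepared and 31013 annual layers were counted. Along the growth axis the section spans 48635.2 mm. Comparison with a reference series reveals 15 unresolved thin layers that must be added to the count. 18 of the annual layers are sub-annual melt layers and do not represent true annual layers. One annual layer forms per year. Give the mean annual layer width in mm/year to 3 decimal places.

1.568 mm/year

Correcting the raw count gives 31013 − 18 + 15 = 31010 true annual layers.
Extension rate ≈ 48635.2 / 31010 = 1.568 mm/year.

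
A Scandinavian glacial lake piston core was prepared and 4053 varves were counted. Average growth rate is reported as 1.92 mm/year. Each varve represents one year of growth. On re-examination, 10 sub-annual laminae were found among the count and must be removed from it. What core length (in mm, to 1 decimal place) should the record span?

True varve count = 4053 − 10 = 4043.
4043 years at 1.92 mm/year gives 1.92 × 4043 = 7762.6 mm.

7762.6 mm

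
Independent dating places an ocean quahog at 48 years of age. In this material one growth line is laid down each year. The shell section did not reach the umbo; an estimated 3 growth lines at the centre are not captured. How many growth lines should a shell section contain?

45 growth lines

Expected growth lines over 48 years: 48.
Subtracting the 3 growth lines not captured gives 48 − 3 = 45 growth lines in the record.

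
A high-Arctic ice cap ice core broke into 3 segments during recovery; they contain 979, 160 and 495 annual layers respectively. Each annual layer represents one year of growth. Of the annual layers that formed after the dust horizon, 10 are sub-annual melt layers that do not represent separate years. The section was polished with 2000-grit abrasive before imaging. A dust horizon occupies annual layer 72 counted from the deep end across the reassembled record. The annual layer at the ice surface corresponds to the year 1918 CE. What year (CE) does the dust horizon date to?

Total annual layers = 979 + 160 + 495 = 1634.
1634 − 72 = 1562 annual layers lie beyond the dust horizon toward the ice surface.
Excluding 10 false annual layers: 1562 − 10 = 1552.
The annual layer at the ice surface is 1918 CE, so the dust horizon dates to 1918 − 1552 = 366 CE.

366 CE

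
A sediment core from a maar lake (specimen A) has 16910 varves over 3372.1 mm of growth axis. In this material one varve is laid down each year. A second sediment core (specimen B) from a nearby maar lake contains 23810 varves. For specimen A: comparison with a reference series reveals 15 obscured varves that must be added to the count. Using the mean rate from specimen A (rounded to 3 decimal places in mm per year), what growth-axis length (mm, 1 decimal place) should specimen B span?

Specimen A: true varve count = 16910 + 15 = 16925.
A: 3372.1 mm over 16925 years gives 3372.1 / 16925 ≈ 0.199 mm/yr.
For B, 0.199 mm/year × 23810 years = 4738.2 mm.

4738.2 mm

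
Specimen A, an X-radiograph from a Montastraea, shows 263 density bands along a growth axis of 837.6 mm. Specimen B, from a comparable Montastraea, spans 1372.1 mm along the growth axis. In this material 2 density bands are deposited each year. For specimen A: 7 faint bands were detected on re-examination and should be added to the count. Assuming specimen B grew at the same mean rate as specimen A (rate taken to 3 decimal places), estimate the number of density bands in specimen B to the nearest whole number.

442 density bands

Specimen A: correcting the raw count gives 263 + 7 = 270 true density bands.
Specimen A: with 2 density bands per year, 270 / 2 = 135 years.
A: 837.6 mm over 135 years gives 837.6 / 135 ≈ 6.204 mm/year.
For B, 1372.1 / 6.204 = 221.16 years; at 2 density bands per year that is 221.16 × 2 ≈ 442 density bands.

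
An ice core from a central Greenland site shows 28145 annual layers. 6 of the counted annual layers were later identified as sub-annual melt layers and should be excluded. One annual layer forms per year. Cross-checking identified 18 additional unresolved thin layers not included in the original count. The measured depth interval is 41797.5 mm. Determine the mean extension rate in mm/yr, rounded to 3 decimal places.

True annual layer count = 28145 − 6 + 18 = 28157.
Mean rate = 41797.5 mm / 28157 years ≈ 1.484 mm/yr.

1.484 mm/yr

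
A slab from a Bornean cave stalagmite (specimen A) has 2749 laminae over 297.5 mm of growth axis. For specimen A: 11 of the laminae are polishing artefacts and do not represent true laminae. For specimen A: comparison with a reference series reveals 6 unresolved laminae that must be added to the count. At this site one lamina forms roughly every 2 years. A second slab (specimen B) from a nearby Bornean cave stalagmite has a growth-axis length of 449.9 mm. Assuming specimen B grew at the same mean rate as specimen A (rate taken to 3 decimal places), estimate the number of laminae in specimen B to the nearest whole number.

4166 laminae

Specimen A: true lamina count = 2749 − 11 + 6 = 2744.
Specimen A: 2744 laminae at 2 years each span 2744 × 2 = 5488 years.
A: Mean rate = 297.5 mm / 5488 years ≈ 0.054 mm/yr.
Specimen B: 449.9 mm / 0.054 mm per year = 8331.48 years; at 2 years per lamina that is 8331.48 / 2 ≈ 4166 laminae.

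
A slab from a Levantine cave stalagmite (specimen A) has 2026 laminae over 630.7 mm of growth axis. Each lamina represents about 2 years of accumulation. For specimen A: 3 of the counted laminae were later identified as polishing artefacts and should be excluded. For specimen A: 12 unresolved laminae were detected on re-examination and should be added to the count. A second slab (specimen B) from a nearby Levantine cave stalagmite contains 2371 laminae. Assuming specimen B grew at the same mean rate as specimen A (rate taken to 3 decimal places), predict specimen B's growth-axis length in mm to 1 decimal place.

735.0 mm

Specimen A: true lamina count = 2026 − 3 + 12 = 2035.
Specimen A: multiplying by 2 years per lamina: 2035 × 2 = 4070 years.
A: Extension rate ≈ 630.7 / 4070 = 0.155 mm per year.
Specimen B: 2371 laminae at 2 years each span 2371 × 2 = 4742 years. For B, 0.155 mm/year × 4742 years = 735.0 mm.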